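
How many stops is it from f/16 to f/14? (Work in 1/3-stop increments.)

1/3 stop

f/16 → f/14 — count the steps: 1 third-stops = 1/3 stop.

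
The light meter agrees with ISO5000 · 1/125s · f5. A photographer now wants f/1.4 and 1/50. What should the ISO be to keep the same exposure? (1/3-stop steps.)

ISO 160

Aperture: f/5 → f/4.5 → f/4 → f/3.5 → f/3.2 → f/2.8 → f/2.5 → f/2.2 → f/2 → f/1.8 → f/1.6 → f/1.4 — 3 2/3 stops opened up (brighter).
Shutter speed: 1/125 → 1/100 → 1/80 → 1/60 → 1/50 — 1 1/3 stops slower (brighter).
Net change so far: 5 stops brighter. Offset with the ISO: 5000 → 4000 → 3200 → 2500 → 2000 → 1600 → 1250 → 1000 → 800 → 640 → 500 → 400 → 320 → 250 → 200 → 160.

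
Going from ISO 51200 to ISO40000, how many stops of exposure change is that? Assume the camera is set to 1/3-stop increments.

51200 → 40000 — count the steps: 1 third-stops = 1/3 stop.

1/3 stop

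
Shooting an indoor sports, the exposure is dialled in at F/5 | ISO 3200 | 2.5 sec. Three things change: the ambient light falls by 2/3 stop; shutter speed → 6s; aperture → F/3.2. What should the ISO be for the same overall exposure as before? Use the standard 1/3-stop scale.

ISO 800

Scene light: 2/3 stop darker.
Shutter speed: 2.5 → 3.2 → 4 → 5 → 6 — 1 1/3 stops longer (brighter).
Aperture: f/5 → f/4.5 → f/4 → f/3.5 → f/3.2 — 1 1/3 stops larger aperture (brighter).
Net so far: 2 stops brighter. ISO: 3200 → 2500 → 2000 → 1600 → 1250 → 1000 → 800.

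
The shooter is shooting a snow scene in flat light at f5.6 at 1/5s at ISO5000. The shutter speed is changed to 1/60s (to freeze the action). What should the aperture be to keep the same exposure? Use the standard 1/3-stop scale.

Shutter speed: 1/5 → 1/6 → 1/8 → 1/10 → 1/13 → 1/15 → 1/20 → 1/25 → 1/30 → 1/40 → 1/50 → 1/60 — 3 2/3 stops shorter (darker).
Need 3 2/3 stops brighter from the aperture: f/5.6 → f/5 → f/4.5 → f/4 → f/3.5 → f/3.2 → f/2.8 → f/2.5 → f/2.2 → f/2 → f/1.8 → f/1.6.

f/1.6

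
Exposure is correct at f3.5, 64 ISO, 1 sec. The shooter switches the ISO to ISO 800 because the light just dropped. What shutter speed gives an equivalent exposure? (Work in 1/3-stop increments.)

ISO: 64 → 80 → 100 → 125 → 160 → 200 → 250 → 320 → 400 → 500 → 640 → 800 — 3 2/3 stops higher (brighter).
Need 3 2/3 stops darker from the shutter speed: 1 → 0.8 → 0.6 → 0.5 → 0.4 → 0.3 → 1/4 → 1/5 → 1/6 → 1/8 → 1/10 → 1/13.

1/13s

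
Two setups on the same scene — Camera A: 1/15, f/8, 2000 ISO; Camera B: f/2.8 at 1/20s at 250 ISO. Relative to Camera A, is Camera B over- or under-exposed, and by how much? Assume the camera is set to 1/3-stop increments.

Aperture: f/8 → f/7.1 → f/6.3 → f/5.6 → f/5 → f/4.5 → f/4 → f/3.5 → f/3.2 → f/2.8 — 3 stops opened up (brighter).
Shutter speed: 1/15 → 1/20 — 1/3 stop faster (darker).
ISO: 2000 → 1600 → 1250 → 1000 → 800 → 640 → 500 → 400 → 320 → 250 — 3 stops lower (darker).
Net: +3 −1/3 −3 = −1/3 stops.

1/3 stop darker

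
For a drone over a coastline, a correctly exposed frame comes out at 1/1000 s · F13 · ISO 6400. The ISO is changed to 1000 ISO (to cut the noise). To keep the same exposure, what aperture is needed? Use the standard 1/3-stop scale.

ISO: 6400 → 5000 → 4000 → 3200 → 2500 → 2000 → 1600 → 1250 → 1000 — 2 2/3 stops dropped (darker).
Need 2 2/3 stops brighter from the aperture: f/13 → f/11 → f/10 → f/9 → f/8 → f/7.1 → f/6.3 → f/5.6 → f/5.

f/5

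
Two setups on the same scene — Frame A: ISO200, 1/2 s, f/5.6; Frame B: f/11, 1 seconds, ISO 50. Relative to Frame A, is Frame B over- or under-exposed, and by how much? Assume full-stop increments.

3 stops darker

Aperture: f/5.6 → f/8 → f/11 — 2 stops narrower (darker).
Shutter speed: 1/2 → 1 — 1 stop slower (brighter).
ISO: 200 → 100 → 50 — 2 stops lower (darker).
Net: −2 +1 −2 = −3 stops.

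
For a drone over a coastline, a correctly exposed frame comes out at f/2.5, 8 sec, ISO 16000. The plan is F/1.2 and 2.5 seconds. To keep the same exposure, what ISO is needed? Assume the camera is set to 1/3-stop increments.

ISO 12800

Aperture: f/2.5 → f/2.2 → f/2 → f/1.8 → f/1.6 → f/1.4 → f/1.2 — 2 stops larger aperture (brighter).
Shutter speed: 8 → 6 → 5 → 4 → 3.2 → 2.5 — 1 2/3 stops shorter (darker).
Net change so far: 1/3 stop brighter. Offset with the ISO: 16000 → 12800.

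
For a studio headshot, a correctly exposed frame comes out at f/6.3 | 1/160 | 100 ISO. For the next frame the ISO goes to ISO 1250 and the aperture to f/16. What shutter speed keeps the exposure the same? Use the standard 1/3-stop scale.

1/320s

ISO: 100 → 125 → 160 → 200 → 250 → 320 → 400 → 500 → 640 → 800 → 1000 → 1250 — 3 2/3 stops raised (brighter).
Aperture: f/6.3 → f/7.1 → f/8 → f/9 → f/10 → f/11 → f/13 → f/14 → f/16 — 2 2/3 stops narrower (darker).
Net change so far: 1 stop brighter. Offset with the shutter speed: 1/160 → 1/200 → 1/250 → 1/320.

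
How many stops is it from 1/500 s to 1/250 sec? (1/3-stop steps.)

1 stop

1/500 → 1/400 → 1/320 → 1/250 — count the steps: 3 third-stops = 1 stop.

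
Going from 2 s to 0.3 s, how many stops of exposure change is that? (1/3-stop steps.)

2 2/3 stops

2 → 1.6 → 1.3 → 1 → 0.8 → 0.6 → 0.5 → 0.4 → 0.3 — count the steps: 8 third-stops = 2 2/3 stops.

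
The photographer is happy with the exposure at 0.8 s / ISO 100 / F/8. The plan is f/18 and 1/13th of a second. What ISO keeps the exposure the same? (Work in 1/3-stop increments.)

Aperture: f/8 → f/9 → f/10 → f/11 → f/13 → f/14 → f/16 → f/18 — 2 1/3 stops narrower (darker).
Shutter speed: 0.8 → 0.6 → 0.5 → 0.4 → 0.3 → 1/4 → 1/5 → 1/6 → 1/8 → 1/10 → 1/13 — 3 1/3 stops faster (darker).
Net change so far: 5 2/3 stops darker. Offset with the ISO: 100 → 125 → 160 → 200 → 250 → 320 → 400 → 500 → 640 → 800 → 1000 → 1250 → 1600 → 2000 → 2500 → 3200 → 4000 → 5000.

ISO 5000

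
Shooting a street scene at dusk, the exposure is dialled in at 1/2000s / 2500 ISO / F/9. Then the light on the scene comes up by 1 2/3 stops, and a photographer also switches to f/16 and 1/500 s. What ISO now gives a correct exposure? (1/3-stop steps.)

Scene light: 1 2/3 stops brighter.
Aperture: f/9 → f/10 → f/11 → f/13 → f/14 → f/16 — 1 2/3 stops smaller aperture (darker).
Shutter speed: 1/2000 → 1/1600 → 1/1250 → 1/1000 → 1/800 → 1/640 → 1/500 — 2 stops slower (brighter).
Net so far: 2 stops brighter. ISO: 2500 → 2000 → 1600 → 1250 → 1000 → 800 → 640.

ISO 640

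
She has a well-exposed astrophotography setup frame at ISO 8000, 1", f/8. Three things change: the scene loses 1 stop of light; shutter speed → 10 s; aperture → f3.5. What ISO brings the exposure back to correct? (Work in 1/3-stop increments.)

Scene light: 1 stop darker.
Shutter speed: 1 → 1.3 → 1.6 → 2 → 2.5 → 3.2 → 4 → 5 → 6 → 8 → 10 — 3 1/3 stops longer (brighter).
Aperture: f/8 → f/7.1 → f/6.3 → f/5.6 → f/5 → f/4.5 → f/4 → f/3.5 — 2 1/3 stops opened up (brighter).
Net so far: 4 2/3 stops brighter. ISO: 8000 → 6400 → 5000 → 4000 → 3200 → 2500 → 2000 → 1600 → 1250 → 1000 → 800 → 640 → 500 → 400 → 320.

ISO 320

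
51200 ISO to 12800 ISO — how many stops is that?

2 stops

51200 → 25600 → 12800 — count the steps: 2 stops.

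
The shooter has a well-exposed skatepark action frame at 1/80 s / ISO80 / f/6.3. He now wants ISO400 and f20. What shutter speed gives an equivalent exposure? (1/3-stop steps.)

ISO: 80 → 100 → 125 → 160 → 200 → 250 → 320 → 400 — 2 1/3 stops higher (brighter).
Aperture: f/6.3 → f/7.1 → f/8 → f/9 → f/10 → f/11 → f/13 → f/14 → f/16 → f/18 → f/20 — 3 1/3 stops narrower (darker).
Net change so far: 1 stop darker. Offset with the shutter speed: 1/80 → 1/60 → 1/50 → 1/40.

1/40s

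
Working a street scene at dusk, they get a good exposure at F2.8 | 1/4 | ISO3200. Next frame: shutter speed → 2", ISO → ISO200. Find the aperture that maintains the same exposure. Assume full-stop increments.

Shutter speed: 1/4 → 1/2 → 1 → 2 — 3 stops slower (brighter).
ISO: 3200 → 1600 → 800 → 400 → 200 — 4 stops dropped (darker).
Net change so far: 1 stop darker. Offset with the aperture: f/2.8 → f/2.

f/2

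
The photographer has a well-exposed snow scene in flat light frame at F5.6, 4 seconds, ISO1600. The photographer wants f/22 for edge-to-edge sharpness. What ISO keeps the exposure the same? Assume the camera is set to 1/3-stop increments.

ISO 25600

Aperture: f/5.6 → f/6.3 → f/7.1 → f/8 → f/9 → f/10 → f/11 → f/13 → f/14 → f/16 → f/18 → f/20 → f/22 — 4 stops narrower (darker).
Need 4 stops brighter from the ISO: 1600 → 2000 → 2500 → 3200 → 4000 → 5000 → 6400 → 8000 → 10000 → 12800 → 16000 → 20000 → 25600.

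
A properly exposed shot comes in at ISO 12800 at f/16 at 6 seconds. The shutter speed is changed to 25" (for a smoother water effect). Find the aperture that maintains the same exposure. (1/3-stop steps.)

Shutter speed: 6 → 8 → 10 → 13 → 15 → 20 → 25 — 2 stops slower (brighter).
Need 2 stops darker from the aperture: f/16 → f/18 → f/20 → f/22 → f/25 → f/29 → f/32.

f/32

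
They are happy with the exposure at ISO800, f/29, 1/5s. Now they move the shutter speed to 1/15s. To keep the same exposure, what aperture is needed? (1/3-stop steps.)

f/16

Shutter speed: 1/5 → 1/6 → 1/8 → 1/10 → 1/13 → 1/15 — 1 2/3 stops faster (darker).
Need 1 2/3 stops brighter from the aperture: f/29 → f/25 → f/22 → f/20 → f/18 → f/16.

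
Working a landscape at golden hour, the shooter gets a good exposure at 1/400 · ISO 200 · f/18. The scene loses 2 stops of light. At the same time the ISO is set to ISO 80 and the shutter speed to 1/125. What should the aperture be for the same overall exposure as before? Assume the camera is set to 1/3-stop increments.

Scene light: 2 stops darker.
ISO: 200 → 160 → 125 → 100 → 80 — 1 1/3 stops lower (darker).
Shutter speed: 1/400 → 1/320 → 1/250 → 1/200 → 1/160 → 1/125 — 1 2/3 stops longer (brighter).
Net so far: 1 2/3 stops darker. Aperture: f/18 → f/16 → f/14 → f/13 → f/11 → f/10.

f/10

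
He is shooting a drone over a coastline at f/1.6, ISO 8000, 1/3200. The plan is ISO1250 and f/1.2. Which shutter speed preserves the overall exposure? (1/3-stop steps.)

1/800s

ISO: 8000 → 6400 → 5000 → 4000 → 3200 → 2500 → 2000 → 1600 → 1250 — 2 2/3 stops lower (darker).
Aperture: f/1.6 → f/1.4 → f/1.2 — 2/3 stop larger aperture (brighter).
Net change so far: 2 stops darker. Offset with the shutter speed: 1/3200 → 1/2500 → 1/2000 → 1/1600 → 1/1250 → 1/1000 → 1/800.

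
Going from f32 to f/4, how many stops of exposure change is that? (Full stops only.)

f/32 → f/22 → f/16 → f/11 → f/8 → f/5.6 → f/4 — count the steps: 6 stops.

6 stops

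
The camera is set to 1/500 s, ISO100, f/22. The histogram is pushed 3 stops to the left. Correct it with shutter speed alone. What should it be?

Underexposed by 3 stops → need 3 stops brighter.
Shutter speed: 1/500 → 1/250 → 1/125 → 1/60.

1/60s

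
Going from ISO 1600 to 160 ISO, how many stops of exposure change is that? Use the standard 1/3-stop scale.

1600 → 1250 → 1000 → 800 → 640 → 500 → 400 → 320 → 250 → 200 → 160 — count the steps: 10 third-stops = 3 1/3 stops.

3 1/3 stops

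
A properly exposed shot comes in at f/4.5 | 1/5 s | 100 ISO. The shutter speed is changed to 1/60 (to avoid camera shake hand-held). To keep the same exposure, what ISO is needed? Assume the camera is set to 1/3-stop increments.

ISO 1250

Shutter speed: 1/5 → 1/6 → 1/8 → 1/10 → 1/13 → 1/15 → 1/20 → 1/25 → 1/30 → 1/40 → 1/50 → 1/60 — 3 2/3 stops faster (darker).
Need 3 2/3 stops brighter from the ISO: 100 → 125 → 160 → 200 → 250 → 320 → 400 → 500 → 640 → 800 → 1000 → 1250.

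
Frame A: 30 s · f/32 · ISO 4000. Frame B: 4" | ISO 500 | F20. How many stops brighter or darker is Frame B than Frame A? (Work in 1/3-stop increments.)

Aperture: f/32 → f/29 → f/25 → f/22 → f/20 — 1 1/3 stops larger aperture (brighter).
Shutter speed: 30 → 25 → 20 → 15 → 13 → 10 → 8 → 6 → 5 → 4 — 3 stops faster (darker).
ISO: 4000 → 3200 → 2500 → 2000 → 1600 → 1250 → 1000 → 800 → 640 → 500 — 3 stops lower (darker).
Net: +1 1/3 −3 −3 = −4 2/3 stops.

4 2/3 stops darker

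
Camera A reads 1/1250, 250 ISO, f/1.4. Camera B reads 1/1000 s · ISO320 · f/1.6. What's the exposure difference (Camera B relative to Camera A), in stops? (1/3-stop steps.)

1/3 stop brighter

Aperture: f/1.4 → f/1.6 — 1/3 stop narrower (darker).
Shutter speed: 1/1250 → 1/1000 — 1/3 stop longer (brighter).
ISO: 250 → 320 — 1/3 stop raised (brighter).
Net: −1/3 +1/3 +1/3 = +1/3 stops.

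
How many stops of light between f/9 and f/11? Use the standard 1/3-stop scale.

f/9 → f/10 → f/11 — count the steps: 2 third-stops = 2/3 stop.

2/3 stop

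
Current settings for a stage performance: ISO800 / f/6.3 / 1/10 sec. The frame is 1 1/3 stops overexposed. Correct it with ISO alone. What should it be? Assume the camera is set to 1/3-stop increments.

ISO 320

Overexposed by 1 1/3 stops → need 1 1/3 stops darker.
ISO: 800 → 640 → 500 → 400 → 320.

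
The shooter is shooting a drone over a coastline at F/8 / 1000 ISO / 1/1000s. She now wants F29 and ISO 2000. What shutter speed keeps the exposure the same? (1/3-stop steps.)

1/160s

Aperture: f/8 → f/9 → f/10 → f/11 → f/13 → f/14 → f/16 → f/18 → f/20 → f/22 → f/25 → f/29 — 3 2/3 stops stopped down (darker).
ISO: 1000 → 1250 → 1600 → 2000 — 1 stop raised (brighter).
Net change so far: 2 2/3 stops darker. Offset with the shutter speed: 1/1000 → 1/800 → 1/640 → 1/500 → 1/400 → 1/320 → 1/250 → 1/200 → 1/160.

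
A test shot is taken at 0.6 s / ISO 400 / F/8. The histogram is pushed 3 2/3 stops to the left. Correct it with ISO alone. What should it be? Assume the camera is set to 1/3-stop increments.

Underexposed by 3 2/3 stops → need 3 2/3 stops brighter.
ISO: 400 → 500 → 640 → 800 → 1000 → 1250 → 1600 → 2000 → 2500 → 3200 → 4000 → 5000.

ISO 5000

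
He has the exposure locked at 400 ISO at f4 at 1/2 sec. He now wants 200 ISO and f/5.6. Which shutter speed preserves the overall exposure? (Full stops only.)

2 s

ISO: 400 → 200 — 1 stop lower (darker).
Aperture: f/4 → f/5.6 — 1 stop narrower (darker).
Net change so far: 2 stops darker. Offset with the shutter speed: 1/2 → 1 → 2.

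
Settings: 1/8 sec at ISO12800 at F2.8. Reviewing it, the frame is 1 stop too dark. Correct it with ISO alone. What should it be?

Underexposed by 1 stop → need 1 stop brighter.
ISO: 12800 → 25600.

ISO 25600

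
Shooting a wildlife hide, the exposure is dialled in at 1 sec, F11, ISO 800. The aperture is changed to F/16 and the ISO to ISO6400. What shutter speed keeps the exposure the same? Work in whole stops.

Aperture: f/11 → f/16 — 1 stop smaller aperture (darker).
ISO: 800 → 1600 → 3200 → 6400 — 3 stops raised (brighter).
Net change so far: 2 stops brighter. Offset with the shutter speed: 1 → 1/2 → 1/4.

1/4s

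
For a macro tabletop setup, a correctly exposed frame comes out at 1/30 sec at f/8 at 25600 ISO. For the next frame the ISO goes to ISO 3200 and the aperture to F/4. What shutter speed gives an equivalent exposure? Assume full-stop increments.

ISO: 25600 → 12800 → 6400 → 3200 — 3 stops dropped (darker).
Aperture: f/8 → f/5.6 → f/4 — 2 stops larger aperture (brighter).
Net change so far: 1 stop darker. Offset with the shutter speed: 1/30 → 1/15.

1/15s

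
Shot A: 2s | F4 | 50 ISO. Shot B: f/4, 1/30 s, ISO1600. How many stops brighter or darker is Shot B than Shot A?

1 stop darker

Aperture: unchanged.
Shutter speed: 2 → 1 → 1/2 → 1/4 → 1/8 → 1/15 → 1/30 — 6 stops shorter (darker).
ISO: 50 → 100 → 200 → 400 → 800 → 1600 — 5 stops raised (brighter).
Net: −6 +5 = −1 stop.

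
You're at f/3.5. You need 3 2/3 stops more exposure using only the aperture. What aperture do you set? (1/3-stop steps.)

Aperture: f/3.5 → f/3.2 → f/2.8 → f/2.5 → f/2.2 → f/2 → f/1.8 → f/1.6 → f/1.4 → f/1.2 → f/1.1 → f/1.0 — 3 2/3 stops opened up (brighter).

f/1.0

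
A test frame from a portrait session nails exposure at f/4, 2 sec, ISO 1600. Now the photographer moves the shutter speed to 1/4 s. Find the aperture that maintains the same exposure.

Shutter speed: 2 → 1 → 1/2 → 1/4 — 3 stops faster (darker).
Need 3 stops brighter from the aperture: f/4 → f/2.8 → f/2 → f/1.4.

f/1.4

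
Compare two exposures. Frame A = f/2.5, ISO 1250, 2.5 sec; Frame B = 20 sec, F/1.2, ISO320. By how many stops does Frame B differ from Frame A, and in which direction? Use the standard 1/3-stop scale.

3 stops brighter

Aperture: f/2.5 → f/2.2 → f/2 → f/1.8 → f/1.6 → f/1.4 → f/1.2 — 2 stops opened up (brighter).
Shutter speed: 2.5 → 3.2 → 4 → 5 → 6 → 8 → 10 → 13 → 15 → 20 — 3 stops longer (brighter).
ISO: 1250 → 1000 → 800 → 640 → 500 → 400 → 320 — 2 stops lower (darker).
Net: +2 +3 −2 = +3 stops.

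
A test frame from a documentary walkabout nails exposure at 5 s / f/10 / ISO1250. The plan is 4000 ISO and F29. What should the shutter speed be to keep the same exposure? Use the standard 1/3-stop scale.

ISO: 1250 → 1600 → 2000 → 2500 → 3200 → 4000 — 1 2/3 stops higher (brighter).
Aperture: f/10 → f/11 → f/13 → f/14 → f/16 → f/18 → f/20 → f/22 → f/25 → f/29 — 3 stops smaller aperture (darker).
Net change so far: 1 1/3 stops darker. Offset with the shutter speed: 5 → 6 → 8 → 10 → 13.

13 s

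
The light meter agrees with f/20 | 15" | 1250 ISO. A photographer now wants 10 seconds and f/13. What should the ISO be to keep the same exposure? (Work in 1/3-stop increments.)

ISO 800

Shutter speed: 15 → 13 → 10 — 2/3 stop shorter (darker).
Aperture: f/20 → f/18 → f/16 → f/14 → f/13 — 1 1/3 stops wider (brighter).
Net change so far: 2/3 stop brighter. Offset with the ISO: 1250 → 1000 → 800.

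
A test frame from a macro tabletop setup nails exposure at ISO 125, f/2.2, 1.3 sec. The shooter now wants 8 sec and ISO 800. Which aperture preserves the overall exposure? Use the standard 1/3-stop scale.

Shutter speed: 1.3 → 1.6 → 2 → 2.5 → 3.2 → 4 → 5 → 6 → 8 — 2 2/3 stops longer (brighter).
ISO: 125 → 160 → 200 → 250 → 320 → 400 → 500 → 640 → 800 — 2 2/3 stops raised (brighter).
Net change so far: 5 1/3 stops brighter. Offset with the aperture: f/2.2 → f/2.5 → f/2.8 → f/3.2 → f/3.5 → f/4 → f/4.5 → f/5 → f/5.6 → f/6.3 → f/7.1 → f/8 → f/9 → f/10 → f/11 → f/13 → f/14.

f/14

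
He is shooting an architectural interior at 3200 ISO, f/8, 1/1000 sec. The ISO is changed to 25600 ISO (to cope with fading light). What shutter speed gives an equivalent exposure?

ISO: 3200 → 6400 → 12800 → 25600 — 3 stops higher (brighter).
Need 3 stops darker from the shutter speed: 1/1000 → 1/2000 → 1/4000 → 1/8000.

1/8000s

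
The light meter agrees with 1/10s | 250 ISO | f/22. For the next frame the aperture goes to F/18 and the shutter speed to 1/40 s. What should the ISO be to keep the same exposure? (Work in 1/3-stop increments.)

Aperture: f/22 → f/20 → f/18 — 2/3 stop opened up (brighter).
Shutter speed: 1/10 → 1/13 → 1/15 → 1/20 → 1/25 → 1/30 → 1/40 — 2 stops faster (darker).
Net change so far: 1 1/3 stops darker. Offset with the ISO: 250 → 320 → 400 → 500 → 640.

ISO 640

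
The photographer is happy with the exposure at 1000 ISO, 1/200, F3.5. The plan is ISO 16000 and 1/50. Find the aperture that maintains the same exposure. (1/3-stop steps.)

ISO: 1000 → 1250 → 1600 → 2000 → 2500 → 3200 → 4000 → 5000 → 6400 → 8000 → 10000 → 12800 → 16000 — 4 stops raised (brighter).
Shutter speed: 1/200 → 1/160 → 1/125 → 1/100 → 1/80 → 1/60 → 1/50 — 2 stops longer (brighter).
Net change so far: 6 stops brighter. Offset with the aperture: f/3.5 → f/4 → f/4.5 → f/5 → f/5.6 → f/6.3 → f/7.1 → f/8 → f/9 → f/10 → f/11 → f/13 → f/14 → f/16 → f/18 → f/20 → f/22 → f/25 → f/29.

f/29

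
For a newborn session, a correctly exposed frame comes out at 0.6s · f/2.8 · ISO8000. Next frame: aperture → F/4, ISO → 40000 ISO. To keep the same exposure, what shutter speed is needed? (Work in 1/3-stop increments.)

Aperture: f/2.8 → f/3.2 → f/3.5 → f/4 — 1 stop smaller aperture (darker).
ISO: 8000 → 10000 → 12800 → 16000 → 20000 → 25600 → 32000 → 40000 — 2 1/3 stops raised (brighter).
Net change so far: 1 1/3 stops brighter. Offset with the shutter speed: 0.6 → 0.5 → 0.4 → 0.3 → 1/4.

1/4s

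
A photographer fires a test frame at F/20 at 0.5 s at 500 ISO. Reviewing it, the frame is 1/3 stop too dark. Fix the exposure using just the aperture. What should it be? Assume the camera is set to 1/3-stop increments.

f/18

Underexposed by 1/3 stop → need 1/3 stop brighter.
Aperture: f/20 → f/18.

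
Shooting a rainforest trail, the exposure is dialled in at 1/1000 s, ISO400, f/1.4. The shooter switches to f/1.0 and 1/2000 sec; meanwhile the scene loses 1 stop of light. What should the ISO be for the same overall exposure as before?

Scene light: 1 stop darker.
Aperture: f/1.4 → f/1.0 — 1 stop larger aperture (brighter).
Shutter speed: 1/1000 → 1/2000 — 1 stop faster (darker).
Net so far: 1 stop darker. ISO: 400 → 800.

ISO 800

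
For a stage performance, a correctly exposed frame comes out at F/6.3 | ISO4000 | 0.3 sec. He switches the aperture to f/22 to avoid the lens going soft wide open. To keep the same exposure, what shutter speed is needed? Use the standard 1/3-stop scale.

Aperture: f/6.3 → f/7.1 → f/8 → f/9 → f/10 → f/11 → f/13 → f/14 → f/16 → f/18 → f/20 → f/22 — 3 2/3 stops narrower (darker).
Need 3 2/3 stops brighter from the shutter speed: 0.3 → 0.4 → 0.5 → 0.6 → 0.8 → 1 → 1.3 → 1.6 → 2 → 2.5 → 3.2 → 4.

4 s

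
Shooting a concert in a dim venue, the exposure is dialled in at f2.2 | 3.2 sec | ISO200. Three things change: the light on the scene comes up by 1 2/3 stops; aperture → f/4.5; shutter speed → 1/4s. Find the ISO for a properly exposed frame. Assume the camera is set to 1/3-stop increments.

Scene light: 1 2/3 stops brighter.
Aperture: f/2.2 → f/2.5 → f/2.8 → f/3.2 → f/3.5 → f/4 → f/4.5 — 2 stops stopped down (darker).
Shutter speed: 3.2 → 2.5 → 2 → 1.6 → 1.3 → 1 → 0.8 → 0.6 → 0.5 → 0.4 → 0.3 → 1/4 — 3 2/3 stops faster (darker).
Net so far: 4 stops darker. ISO: 200 → 250 → 320 → 400 → 500 → 640 → 800 → 1000 → 1250 → 1600 → 2000 → 2500 → 3200.

ISO 3200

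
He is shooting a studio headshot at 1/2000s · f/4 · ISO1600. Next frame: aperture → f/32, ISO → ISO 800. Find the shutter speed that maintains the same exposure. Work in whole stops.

Aperture: f/4 → f/5.6 → f/8 → f/11 → f/16 → f/22 → f/32 — 6 stops smaller aperture (darker).
ISO: 1600 → 800 — 1 stop dropped (darker).
Net change so far: 7 stops darker. Offset with the shutter speed: 1/2000 → 1/1000 → 1/500 → 1/250 → 1/125 → 1/60 → 1/30 → 1/15.

1/15s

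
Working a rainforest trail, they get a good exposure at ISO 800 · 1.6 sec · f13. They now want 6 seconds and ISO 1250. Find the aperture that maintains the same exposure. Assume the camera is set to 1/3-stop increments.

Shutter speed: 1.6 → 2 → 2.5 → 3.2 → 4 → 5 → 6 — 2 stops slower (brighter).
ISO: 800 → 1000 → 1250 — 2/3 stop higher (brighter).
Net change so far: 2 2/3 stops brighter. Offset with the aperture: f/13 → f/14 → f/16 → f/18 → f/20 → f/22 → f/25 → f/29 → f/32.

f/32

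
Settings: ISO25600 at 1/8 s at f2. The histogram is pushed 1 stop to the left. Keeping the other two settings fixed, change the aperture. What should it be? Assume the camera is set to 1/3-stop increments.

Underexposed by 1 stop → need 1 stop brighter.
Aperture: f/2 → f/1.8 → f/1.6 → f/1.4.

f/1.4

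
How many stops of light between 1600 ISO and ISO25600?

1600 → 3200 → 6400 → 12800 → 25600 — count the steps: 4 stops.

4 stops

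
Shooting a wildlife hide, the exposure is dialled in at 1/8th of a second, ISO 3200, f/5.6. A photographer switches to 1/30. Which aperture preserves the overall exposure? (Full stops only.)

Shutter speed: 1/8 → 1/15 → 1/30 — 2 stops shorter (darker).
Need 2 stops brighter from the aperture: f/5.6 → f/4 → f/2.8.

f/2.8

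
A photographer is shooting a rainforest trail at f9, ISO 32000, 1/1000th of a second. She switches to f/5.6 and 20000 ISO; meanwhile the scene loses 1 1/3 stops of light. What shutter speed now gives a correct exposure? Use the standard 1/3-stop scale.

Scene light: 1 1/3 stops darker.
Aperture: f/9 → f/8 → f/7.1 → f/6.3 → f/5.6 — 1 1/3 stops opened up (brighter).
ISO: 32000 → 25600 → 20000 — 2/3 stop dropped (darker).
Net so far: 2/3 stop darker. Shutter speed: 1/1000 → 1/800 → 1/640.

1/640s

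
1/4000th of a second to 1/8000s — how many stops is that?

1/4000 → 1/8000 — count the steps: 1 stop.

1 stop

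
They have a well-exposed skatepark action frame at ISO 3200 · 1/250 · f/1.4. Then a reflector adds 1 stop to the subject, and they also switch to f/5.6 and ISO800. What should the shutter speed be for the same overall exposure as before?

Scene light: 1 stop brighter.
Aperture: f/1.4 → f/2 → f/2.8 → f/4 → f/5.6 — 4 stops smaller aperture (darker).
ISO: 3200 → 1600 → 800 — 2 stops lower (darker).
Net so far: 5 stops darker. Shutter speed: 1/250 → 1/125 → 1/60 → 1/30 → 1/15 → 1/8.

1/8s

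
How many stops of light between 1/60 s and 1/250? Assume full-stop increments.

2 stops

1/60 → 1/125 → 1/250 — count the steps: 2 stops.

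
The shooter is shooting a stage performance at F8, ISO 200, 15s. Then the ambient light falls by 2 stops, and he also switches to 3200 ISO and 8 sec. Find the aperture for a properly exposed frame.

f/11

Scene light: 2 stops darker.
ISO: 200 → 400 → 800 → 1600 → 3200 — 4 stops raised (brighter).
Shutter speed: 15 → 8 — 1 stop faster (darker).
Net so far: 1 stop brighter. Aperture: f/8 → f/11.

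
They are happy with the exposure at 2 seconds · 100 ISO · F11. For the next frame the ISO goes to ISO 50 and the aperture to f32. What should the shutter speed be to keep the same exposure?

ISO: 100 → 50 — 1 stop lower (darker).
Aperture: f/11 → f/16 → f/22 → f/32 — 3 stops stopped down (darker).
Net change so far: 4 stops darker. Offset with the shutter speed: 2 → 4 → 8 → 15 → 30.

30 s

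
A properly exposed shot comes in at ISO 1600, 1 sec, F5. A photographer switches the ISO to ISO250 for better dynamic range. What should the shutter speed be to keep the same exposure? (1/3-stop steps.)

6 s

ISO: 1600 → 1250 → 1000 → 800 → 640 → 500 → 400 → 320 → 250 — 2 2/3 stops lower (darker).
Need 2 2/3 stops brighter from the shutter speed: 1 → 1.3 → 1.6 → 2 → 2.5 → 3.2 → 4 → 5 → 6.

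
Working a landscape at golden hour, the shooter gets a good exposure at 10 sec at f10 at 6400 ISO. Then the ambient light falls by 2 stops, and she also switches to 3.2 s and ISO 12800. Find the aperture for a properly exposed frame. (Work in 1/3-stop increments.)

Scene light: 2 stops darker.
Shutter speed: 10 → 8 → 6 → 5 → 4 → 3.2 — 1 2/3 stops faster (darker).
ISO: 6400 → 8000 → 10000 → 12800 — 1 stop raised (brighter).
Net so far: 2 2/3 stops darker. Aperture: f/10 → f/9 → f/8 → f/7.1 → f/6.3 → f/5.6 → f/5 → f/4.5 → f/4.

f/4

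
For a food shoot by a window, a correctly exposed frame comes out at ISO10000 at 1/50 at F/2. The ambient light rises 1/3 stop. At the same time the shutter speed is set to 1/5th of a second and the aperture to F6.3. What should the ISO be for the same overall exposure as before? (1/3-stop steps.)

ISO 8000

Scene light: 1/3 stop brighter.
Shutter speed: 1/50 → 1/40 → 1/30 → 1/25 → 1/20 → 1/15 → 1/13 → 1/10 → 1/8 → 1/6 → 1/5 — 3 1/3 stops slower (brighter).
Aperture: f/2 → f/2.2 → f/2.5 → f/2.8 → f/3.2 → f/3.5 → f/4 → f/4.5 → f/5 → f/5.6 → f/6.3 — 3 1/3 stops stopped down (darker).
Net so far: 1/3 stop brighter. ISO: 10000 → 8000.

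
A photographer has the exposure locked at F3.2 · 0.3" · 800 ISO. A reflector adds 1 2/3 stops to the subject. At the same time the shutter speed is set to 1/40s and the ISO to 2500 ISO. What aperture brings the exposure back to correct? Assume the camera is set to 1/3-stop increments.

Scene light: 1 2/3 stops brighter.
Shutter speed: 0.3 → 1/4 → 1/5 → 1/6 → 1/8 → 1/10 → 1/13 → 1/15 → 1/20 → 1/25 → 1/30 → 1/40 — 3 2/3 stops shorter (darker).
ISO: 800 → 1000 → 1250 → 1600 → 2000 → 2500 — 1 2/3 stops higher (brighter).
Net so far: 1/3 stop darker. Aperture: f/3.2 → f/2.8.

f/2.8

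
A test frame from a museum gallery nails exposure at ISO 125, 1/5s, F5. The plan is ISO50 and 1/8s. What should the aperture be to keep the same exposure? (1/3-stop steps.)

ISO: 125 → 100 → 80 → 64 → 50 — 1 1/3 stops dropped (darker).
Shutter speed: 1/5 → 1/6 → 1/8 — 2/3 stop faster (darker).
Net change so far: 2 stops darker. Offset with the aperture: f/5 → f/4.5 → f/4 → f/3.5 → f/3.2 → f/2.8 → f/2.5.

f/2.5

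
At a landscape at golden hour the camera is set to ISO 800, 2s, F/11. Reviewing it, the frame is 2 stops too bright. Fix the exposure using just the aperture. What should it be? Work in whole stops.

f/22

Overexposed by 2 stops → need 2 stops darker.
Aperture: f/11 → f/16 → f/22.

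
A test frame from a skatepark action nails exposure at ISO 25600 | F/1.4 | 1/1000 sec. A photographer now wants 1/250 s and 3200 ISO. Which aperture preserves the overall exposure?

Shutter speed: 1/1000 → 1/500 → 1/250 — 2 stops slower (brighter).
ISO: 25600 → 12800 → 6400 → 3200 — 3 stops dropped (darker).
Net change so far: 1 stop darker. Offset with the aperture: f/1.4 → f/1.0.

f/1.0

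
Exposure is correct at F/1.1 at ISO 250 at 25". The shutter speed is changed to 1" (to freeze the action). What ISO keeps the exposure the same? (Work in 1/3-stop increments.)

ISO 6400

Shutter speed: 25 → 20 → 15 → 13 → 10 → 8 → 6 → 5 → 4 → 3.2 → 2.5 → 2 → 1.6 → 1.3 → 1 — 4 2/3 stops faster (darker).
Need 4 2/3 stops brighter from the ISO: 250 → 320 → 400 → 500 → 640 → 800 → 1000 → 1250 → 1600 → 2000 → 2500 → 3200 → 4000 → 5000 → 6400.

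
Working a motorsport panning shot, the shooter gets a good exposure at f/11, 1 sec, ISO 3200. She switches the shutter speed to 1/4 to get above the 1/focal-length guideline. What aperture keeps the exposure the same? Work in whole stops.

Shutter speed: 1 → 1/2 → 1/4 — 2 stops faster (darker).
Need 2 stops brighter from the aperture: f/11 → f/8 → f/5.6.

f/5.6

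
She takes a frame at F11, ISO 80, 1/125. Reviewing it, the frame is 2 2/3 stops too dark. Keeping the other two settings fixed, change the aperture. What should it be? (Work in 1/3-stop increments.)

Underexposed by 2 2/3 stops → need 2 2/3 stops brighter.
Aperture: f/11 → f/10 → f/9 → f/8 → f/7.1 → f/6.3 → f/5.6 → f/5 → f/4.5.

f/4.5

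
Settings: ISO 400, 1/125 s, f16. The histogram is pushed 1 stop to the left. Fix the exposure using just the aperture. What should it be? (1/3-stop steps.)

Underexposed by 1 stop → need 1 stop brighter.
Aperture: f/16 → f/14 → f/13 → f/11.

f/11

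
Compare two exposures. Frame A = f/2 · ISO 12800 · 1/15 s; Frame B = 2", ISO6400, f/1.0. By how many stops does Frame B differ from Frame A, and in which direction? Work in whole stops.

Aperture: f/2 → f/1.4 → f/1.0 — 2 stops opened up (brighter).
Shutter speed: 1/15 → 1/8 → 1/4 → 1/2 → 1 → 2 — 5 stops longer (brighter).
ISO: 12800 → 6400 — 1 stop dropped (darker).
Net: +2 +5 −1 = +6 stops.

6 stops brighter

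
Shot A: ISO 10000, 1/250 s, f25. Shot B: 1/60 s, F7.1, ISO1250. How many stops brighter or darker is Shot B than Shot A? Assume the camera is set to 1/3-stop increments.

2 2/3 stops brighter

Aperture: f/25 → f/22 → f/20 → f/18 → f/16 → f/14 → f/13 → f/11 → f/10 → f/9 → f/8 → f/7.1 — 3 2/3 stops opened up (brighter).
Shutter speed: 1/250 → 1/200 → 1/160 → 1/125 → 1/100 → 1/80 → 1/60 — 2 stops longer (brighter).
ISO: 10000 → 8000 → 6400 → 5000 → 4000 → 3200 → 2500 → 2000 → 1600 → 1250 — 3 stops dropped (darker).
Net: +3 2/3 +2 −3 = +2 2/3 stops.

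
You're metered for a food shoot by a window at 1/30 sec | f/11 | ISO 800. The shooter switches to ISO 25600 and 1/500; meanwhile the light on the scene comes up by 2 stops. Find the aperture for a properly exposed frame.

Scene light: 2 stops brighter.
ISO: 800 → 1600 → 3200 → 6400 → 12800 → 25600 — 5 stops raised (brighter).
Shutter speed: 1/30 → 1/60 → 1/125 → 1/250 → 1/500 — 4 stops shorter (darker).
Net so far: 3 stops brighter. Aperture: f/11 → f/16 → f/22 → f/32.

f/32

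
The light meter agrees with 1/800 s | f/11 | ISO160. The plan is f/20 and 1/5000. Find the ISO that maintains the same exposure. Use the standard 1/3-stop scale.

Aperture: f/11 → f/13 → f/14 → f/16 → f/18 → f/20 — 1 2/3 stops stopped down (darker).
Shutter speed: 1/800 → 1/1000 → 1/1250 → 1/1600 → 1/2000 → 1/2500 → 1/3200 → 1/4000 → 1/5000 — 2 2/3 stops shorter (darker).
Net change so far: 4 1/3 stops darker. Offset with the ISO: 160 → 200 → 250 → 320 → 400 → 500 → 640 → 800 → 1000 → 1250 → 1600 → 2000 → 2500 → 3200.

ISO 3200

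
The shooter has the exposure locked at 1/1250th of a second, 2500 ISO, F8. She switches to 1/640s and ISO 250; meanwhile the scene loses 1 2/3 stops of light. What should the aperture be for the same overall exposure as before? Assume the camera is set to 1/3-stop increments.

f/2

Scene light: 1 2/3 stops darker.
Shutter speed: 1/1250 → 1/1000 → 1/800 → 1/640 — 1 stop longer (brighter).
ISO: 2500 → 2000 → 1600 → 1250 → 1000 → 800 → 640 → 500 → 400 → 320 → 250 — 3 1/3 stops dropped (darker).
Net so far: 4 stops darker. Aperture: f/8 → f/7.1 → f/6.3 → f/5.6 → f/5 → f/4.5 → f/4 → f/3.5 → f/3.2 → f/2.8 → f/2.5 → f/2.2 → f/2.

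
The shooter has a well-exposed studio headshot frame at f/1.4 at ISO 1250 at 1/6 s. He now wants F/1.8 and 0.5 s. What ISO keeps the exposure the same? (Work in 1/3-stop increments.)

Aperture: f/1.4 → f/1.6 → f/1.8 — 2/3 stop stopped down (darker).
Shutter speed: 1/6 → 1/5 → 1/4 → 0.3 → 0.4 → 0.5 — 1 2/3 stops longer (brighter).
Net change so far: 1 stop brighter. Offset with the ISO: 1250 → 1000 → 800 → 640.

ISO 640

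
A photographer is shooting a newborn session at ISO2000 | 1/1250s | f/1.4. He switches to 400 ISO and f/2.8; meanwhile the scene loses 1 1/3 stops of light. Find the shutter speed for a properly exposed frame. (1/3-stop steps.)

1/25s

Scene light: 1 1/3 stops darker.
ISO: 2000 → 1600 → 1250 → 1000 → 800 → 640 → 500 → 400 — 2 1/3 stops lower (darker).
Aperture: f/1.4 → f/1.6 → f/1.8 → f/2 → f/2.2 → f/2.5 → f/2.8 — 2 stops narrower (darker).
Net so far: 5 2/3 stops darker. Shutter speed: 1/1250 → 1/1000 → 1/800 → 1/640 → 1/500 → 1/400 → 1/320 → 1/250 → 1/200 → 1/160 → 1/125 → 1/100 → 1/80 → 1/60 → 1/50 → 1/40 → 1/30 → 1/25.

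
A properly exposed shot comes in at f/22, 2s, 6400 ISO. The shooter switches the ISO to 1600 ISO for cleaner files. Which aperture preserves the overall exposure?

f/11

ISO: 6400 → 3200 → 1600 — 2 stops dropped (darker).
Need 2 stops brighter from the aperture: f/22 → f/16 → f/11.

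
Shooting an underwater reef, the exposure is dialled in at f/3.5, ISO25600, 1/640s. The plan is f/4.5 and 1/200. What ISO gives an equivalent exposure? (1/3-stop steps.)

Aperture: f/3.5 → f/4 → f/4.5 — 2/3 stop stopped down (darker).
Shutter speed: 1/640 → 1/500 → 1/400 → 1/320 → 1/250 → 1/200 — 1 2/3 stops longer (brighter).
Net change so far: 1 stop brighter. Offset with the ISO: 25600 → 20000 → 16000 → 12800.

ISO 12800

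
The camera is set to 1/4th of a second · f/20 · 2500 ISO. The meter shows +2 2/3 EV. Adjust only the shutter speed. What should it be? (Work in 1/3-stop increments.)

1/25s

Overexposed by 2 2/3 stops → need 2 2/3 stops darker.
Shutter speed: 1/4 → 1/5 → 1/6 → 1/8 → 1/10 → 1/13 → 1/15 → 1/20 → 1/25.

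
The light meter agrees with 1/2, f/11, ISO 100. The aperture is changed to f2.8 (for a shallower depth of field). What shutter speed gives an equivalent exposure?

Aperture: f/11 → f/8 → f/5.6 → f/4 → f/2.8 — 4 stops larger aperture (brighter).
Need 4 stops darker from the shutter speed: 1/2 → 1/4 → 1/8 → 1/15 → 1/30.

1/30s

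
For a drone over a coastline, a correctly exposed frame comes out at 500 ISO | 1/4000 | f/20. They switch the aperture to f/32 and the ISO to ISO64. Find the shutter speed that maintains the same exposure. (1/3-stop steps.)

1/200s

Aperture: f/20 → f/22 → f/25 → f/29 → f/32 — 1 1/3 stops smaller aperture (darker).
ISO: 500 → 400 → 320 → 250 → 200 → 160 → 125 → 100 → 80 → 64 — 3 stops dropped (darker).
Net change so far: 4 1/3 stops darker. Offset with the shutter speed: 1/4000 → 1/3200 → 1/2500 → 1/2000 → 1/1600 → 1/1250 → 1/1000 → 1/800 → 1/640 → 1/500 → 1/400 → 1/320 → 1/250 → 1/200.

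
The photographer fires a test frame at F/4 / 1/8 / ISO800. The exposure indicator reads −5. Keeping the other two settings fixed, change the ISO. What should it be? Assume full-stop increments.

Underexposed by 5 stops → need 5 stops brighter.
ISO: 800 → 1600 → 3200 → 6400 → 12800 → 25600.

ISO 25600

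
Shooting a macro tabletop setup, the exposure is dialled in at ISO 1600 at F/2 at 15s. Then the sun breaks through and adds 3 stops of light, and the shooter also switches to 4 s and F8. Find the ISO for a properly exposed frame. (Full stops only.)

ISO 12800

Scene light: 3 stops brighter.
Shutter speed: 15 → 8 → 4 — 2 stops faster (darker).
Aperture: f/2 → f/2.8 → f/4 → f/5.6 → f/8 — 4 stops stopped down (darker).
Net so far: 3 stops darker. ISO: 1600 → 3200 → 6400 → 12800.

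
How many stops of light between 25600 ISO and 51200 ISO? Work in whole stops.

25600 → 51200 — count the steps: 1 stop.

1 stop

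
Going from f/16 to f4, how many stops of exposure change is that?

f/16 → f/11 → f/8 → f/5.6 → f/4 — count the steps: 4 stops.

4 stops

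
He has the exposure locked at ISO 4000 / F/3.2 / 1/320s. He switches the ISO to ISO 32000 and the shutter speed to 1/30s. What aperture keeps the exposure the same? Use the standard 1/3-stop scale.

f/29

ISO: 4000 → 5000 → 6400 → 8000 → 10000 → 12800 → 16000 → 20000 → 25600 → 32000 — 3 stops higher (brighter).
Shutter speed: 1/320 → 1/250 → 1/200 → 1/160 → 1/125 → 1/100 → 1/80 → 1/60 → 1/50 → 1/40 → 1/30 — 3 1/3 stops longer (brighter).
Net change so far: 6 1/3 stops brighter. Offset with the aperture: f/3.2 → f/3.5 → f/4 → f/4.5 → f/5 → f/5.6 → f/6.3 → f/7.1 → f/8 → f/9 → f/10 → f/11 → f/13 → f/14 → f/16 → f/18 → f/20 → f/22 → f/25 → f/29.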